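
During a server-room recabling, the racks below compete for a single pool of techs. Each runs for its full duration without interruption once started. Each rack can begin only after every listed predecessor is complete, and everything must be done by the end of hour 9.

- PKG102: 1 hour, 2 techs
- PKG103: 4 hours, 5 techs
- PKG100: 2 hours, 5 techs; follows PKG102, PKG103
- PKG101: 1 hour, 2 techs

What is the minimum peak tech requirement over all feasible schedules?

Early-start (PKG102@1, PKG103@1, PKG100@5, PKG101@1) gives peak 9: h1:9  h2:5  h3:5  h4:5  h5:5  h6:5  h7:0  h8:0  h9:0.
Shift PKG103→2, PKG100→6.
Schedule PKG102@1, PKG103@2, PKG100@6, PKG101@1: h1:4  h2:5  h3:5  h4:5  h5:5  h6:5  h7:5  h8:0  h9:0 — peak 5.

5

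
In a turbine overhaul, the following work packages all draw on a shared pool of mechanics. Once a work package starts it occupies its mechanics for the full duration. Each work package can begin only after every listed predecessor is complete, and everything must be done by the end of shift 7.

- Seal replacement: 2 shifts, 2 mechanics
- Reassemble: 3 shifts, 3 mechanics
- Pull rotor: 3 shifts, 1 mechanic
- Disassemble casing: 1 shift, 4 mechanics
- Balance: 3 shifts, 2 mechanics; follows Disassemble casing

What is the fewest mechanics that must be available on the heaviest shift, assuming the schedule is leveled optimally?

4

Early-start (Seal replacement@1, Reassemble@1, Pull rotor@1, Disassemble casing@1, Balance@2) gives peak 10: s1:10  s2:8  s3:6  s4:2  s5:0  s6:0  s7:0.
Shift Seal replacement→2, Reassemble→5, Pull rotor→4.
Schedule Seal replacement@2, Reassemble@5, Pull rotor@4, Disassemble casing@1, Balance@2: s1:4  s2:4  s3:4  s4:3  s5:4  s6:4  s7:3 — peak 4.
Total mechanic-shifts = 26 over 7 shifts ⇒ peak ≥ ⌈26/7⌉ = 4, so 4 is optimal.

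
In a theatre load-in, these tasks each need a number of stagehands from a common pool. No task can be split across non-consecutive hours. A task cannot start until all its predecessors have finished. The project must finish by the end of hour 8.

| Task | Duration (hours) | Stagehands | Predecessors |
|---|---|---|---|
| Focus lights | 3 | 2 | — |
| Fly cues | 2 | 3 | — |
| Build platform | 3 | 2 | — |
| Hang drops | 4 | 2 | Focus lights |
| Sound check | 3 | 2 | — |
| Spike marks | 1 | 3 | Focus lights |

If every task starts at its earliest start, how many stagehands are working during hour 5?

At early start, hour 5 has: Hang drops.
Demand: 2 = 2.

2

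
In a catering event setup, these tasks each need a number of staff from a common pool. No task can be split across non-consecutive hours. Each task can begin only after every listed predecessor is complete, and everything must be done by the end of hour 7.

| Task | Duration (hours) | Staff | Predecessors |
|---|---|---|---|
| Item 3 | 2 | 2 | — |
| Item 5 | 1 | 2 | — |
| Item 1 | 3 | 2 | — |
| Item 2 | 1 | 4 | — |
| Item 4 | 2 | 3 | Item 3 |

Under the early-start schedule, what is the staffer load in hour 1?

10

At early start, hour 1 has: Item 3, Item 5, Item 1, Item 2.
Demand: 2 + 2 + 2 + 4 = 10.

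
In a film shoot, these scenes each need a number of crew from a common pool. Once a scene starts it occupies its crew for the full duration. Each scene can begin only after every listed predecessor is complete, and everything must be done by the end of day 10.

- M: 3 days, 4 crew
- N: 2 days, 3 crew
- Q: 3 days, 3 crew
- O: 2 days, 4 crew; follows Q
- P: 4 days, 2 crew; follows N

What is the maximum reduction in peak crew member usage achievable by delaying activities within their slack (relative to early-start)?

4

Early-start peak: d1:10  d2:10  d3:9  d4:6  d5:6  d6:2  d7:0  d8:0  d9:0  d10:0 ⇒ 10.
Leveled (M@1, N@4, Q@4, O@7, P@6): d1:4  d2:4  d3:4  d4:6  d5:6  d6:5  d7:6  d8:6  d9:2  d10:0 ⇒ 6.
Reduction 10 − 6 = 4.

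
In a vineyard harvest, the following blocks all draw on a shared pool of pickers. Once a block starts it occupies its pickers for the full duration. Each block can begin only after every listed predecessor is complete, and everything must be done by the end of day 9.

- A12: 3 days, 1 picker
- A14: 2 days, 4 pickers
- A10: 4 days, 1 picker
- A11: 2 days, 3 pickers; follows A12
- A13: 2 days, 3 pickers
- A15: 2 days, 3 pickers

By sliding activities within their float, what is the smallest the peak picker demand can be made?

Early-start (A12@1, A14@1, A10@1, A11@4, A13@1, A15@1) gives peak 12: d1:12  d2:12  d3:2  d4:4  d5:3  d6:0  d7:0  d8:0  d9:0.
Shift A14→4, A10→6, A11→6, A15→8.
Schedule A12@1, A14@4, A10@6, A11@6, A13@1, A15@8: d1:4  d2:4  d3:1  d4:4  d5:4  d6:4  d7:4  d8:4  d9:4 — peak 4.
Total picker-days = 33 over 9 days ⇒ peak ≥ ⌈33/9⌉ = 4, so 4 is optimal.

4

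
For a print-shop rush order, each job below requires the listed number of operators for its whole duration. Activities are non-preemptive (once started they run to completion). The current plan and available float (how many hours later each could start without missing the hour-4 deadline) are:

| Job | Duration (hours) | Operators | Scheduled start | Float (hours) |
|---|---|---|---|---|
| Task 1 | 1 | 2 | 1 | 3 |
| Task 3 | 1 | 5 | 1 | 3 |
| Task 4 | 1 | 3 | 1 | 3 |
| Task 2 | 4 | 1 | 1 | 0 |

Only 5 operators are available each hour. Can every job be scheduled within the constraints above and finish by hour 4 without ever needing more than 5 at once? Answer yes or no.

The minimum achievable peak is 6; 5 < 6, so no feasible schedule stays within the cap.

no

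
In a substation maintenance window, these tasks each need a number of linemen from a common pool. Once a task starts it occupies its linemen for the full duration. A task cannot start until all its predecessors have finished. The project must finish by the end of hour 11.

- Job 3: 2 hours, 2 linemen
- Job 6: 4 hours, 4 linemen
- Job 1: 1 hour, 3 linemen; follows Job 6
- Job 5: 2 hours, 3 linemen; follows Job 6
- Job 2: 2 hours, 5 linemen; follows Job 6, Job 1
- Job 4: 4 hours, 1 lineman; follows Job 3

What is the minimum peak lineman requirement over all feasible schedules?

5

Early-start (Job 3@1, Job 6@1, Job 1@5, Job 5@5, Job 2@6, Job 4@3) gives peak 9: h1:6  h2:6  h3:5  h4:5  h5:7  h6:9  h7:5  h8:0  h9:0  h10:0  h11:0.
Shift Job 6→3, Job 1→7, Job 5→8, Job 2→10.
Schedule Job 3@1, Job 6@3, Job 1@7, Job 5@8, Job 2@10, Job 4@3: h1:2  h2:2  h3:5  h4:5  h5:5  h6:5  h7:3  h8:3  h9:3  h10:5  h11:5 — peak 5.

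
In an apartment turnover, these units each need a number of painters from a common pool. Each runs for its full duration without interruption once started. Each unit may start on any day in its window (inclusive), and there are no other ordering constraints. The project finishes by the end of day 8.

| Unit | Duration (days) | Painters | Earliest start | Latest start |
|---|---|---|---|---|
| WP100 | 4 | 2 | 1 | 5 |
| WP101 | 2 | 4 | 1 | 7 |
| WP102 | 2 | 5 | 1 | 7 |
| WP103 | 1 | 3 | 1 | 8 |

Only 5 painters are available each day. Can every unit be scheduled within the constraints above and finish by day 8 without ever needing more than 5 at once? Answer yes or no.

yes

Schedule WP100@1, WP101@5, WP102@7, WP103@1: d1:5  d2:2  d3:2  d4:2  d5:4  d6:4  d7:5  d8:5 — peak 5 ≤ 5.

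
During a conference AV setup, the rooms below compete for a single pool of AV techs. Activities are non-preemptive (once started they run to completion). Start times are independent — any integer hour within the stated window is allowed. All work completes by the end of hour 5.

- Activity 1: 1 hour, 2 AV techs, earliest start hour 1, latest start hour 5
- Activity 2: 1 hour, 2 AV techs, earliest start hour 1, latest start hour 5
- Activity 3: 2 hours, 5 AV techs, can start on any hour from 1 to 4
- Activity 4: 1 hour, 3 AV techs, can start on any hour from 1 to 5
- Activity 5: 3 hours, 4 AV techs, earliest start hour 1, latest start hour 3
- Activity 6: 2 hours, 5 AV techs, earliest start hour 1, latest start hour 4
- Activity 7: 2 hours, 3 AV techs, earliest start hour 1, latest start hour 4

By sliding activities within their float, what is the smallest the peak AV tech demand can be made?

10

Early-start (Activity 1@1, Activity 2@1, Activity 3@1, Activity 4@1, Activity 5@1, Activity 6@1, Activity 7@1) gives peak 24: h1:24  h2:17  h3:4  h4:0  h5:0.
Shift Activity 4→3, Activity 5→3, Activity 6→4, Activity 7→2.
Schedule Activity 1@1, Activity 2@1, Activity 3@1, Activity 4@3, Activity 5@3, Activity 6@4, Activity 7@2: h1:9  h2:8  h3:10  h4:9  h5:9 — peak 10.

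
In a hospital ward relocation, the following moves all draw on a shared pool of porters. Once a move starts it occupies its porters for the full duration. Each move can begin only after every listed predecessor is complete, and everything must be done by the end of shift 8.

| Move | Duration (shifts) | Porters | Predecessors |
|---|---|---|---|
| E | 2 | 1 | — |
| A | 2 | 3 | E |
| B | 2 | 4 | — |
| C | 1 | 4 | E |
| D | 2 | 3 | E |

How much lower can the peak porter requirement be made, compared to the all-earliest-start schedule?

5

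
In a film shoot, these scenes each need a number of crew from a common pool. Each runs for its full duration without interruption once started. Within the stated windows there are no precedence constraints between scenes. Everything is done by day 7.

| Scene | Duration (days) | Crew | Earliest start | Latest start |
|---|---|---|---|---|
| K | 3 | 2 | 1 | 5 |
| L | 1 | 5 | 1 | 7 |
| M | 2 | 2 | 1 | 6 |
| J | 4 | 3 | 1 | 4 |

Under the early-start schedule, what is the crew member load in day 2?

At early start, day 2 has: K, M, J.
Demand: 2 + 2 + 3 = 7.

7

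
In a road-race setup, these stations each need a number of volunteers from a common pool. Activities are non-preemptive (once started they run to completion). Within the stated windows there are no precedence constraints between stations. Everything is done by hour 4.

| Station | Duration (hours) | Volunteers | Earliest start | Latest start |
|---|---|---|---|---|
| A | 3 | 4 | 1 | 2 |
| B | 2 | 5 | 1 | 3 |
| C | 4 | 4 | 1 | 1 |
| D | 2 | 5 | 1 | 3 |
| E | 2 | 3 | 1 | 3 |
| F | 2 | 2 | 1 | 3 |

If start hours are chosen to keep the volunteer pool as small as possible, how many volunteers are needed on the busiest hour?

16

Early-start (A@1, B@1, C@1, D@1, E@1, F@1) gives peak 23: h1:23  h2:23  h3:8  h4:4.
Shift D→3, F→3.
Schedule A@1, B@1, C@1, D@3, E@1, F@3: h1:16  h2:16  h3:15  h4:11 — peak 16.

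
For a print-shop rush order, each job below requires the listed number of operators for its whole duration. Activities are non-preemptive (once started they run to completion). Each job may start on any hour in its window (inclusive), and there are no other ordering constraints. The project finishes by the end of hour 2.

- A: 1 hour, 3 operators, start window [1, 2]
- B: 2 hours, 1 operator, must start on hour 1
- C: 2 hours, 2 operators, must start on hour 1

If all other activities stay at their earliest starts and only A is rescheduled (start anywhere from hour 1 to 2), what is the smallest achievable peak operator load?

A@1: h1:6  h2:3 → peak 6
A@2: h1:3  h2:6 → peak 6
Best is A@1, peak 6.

6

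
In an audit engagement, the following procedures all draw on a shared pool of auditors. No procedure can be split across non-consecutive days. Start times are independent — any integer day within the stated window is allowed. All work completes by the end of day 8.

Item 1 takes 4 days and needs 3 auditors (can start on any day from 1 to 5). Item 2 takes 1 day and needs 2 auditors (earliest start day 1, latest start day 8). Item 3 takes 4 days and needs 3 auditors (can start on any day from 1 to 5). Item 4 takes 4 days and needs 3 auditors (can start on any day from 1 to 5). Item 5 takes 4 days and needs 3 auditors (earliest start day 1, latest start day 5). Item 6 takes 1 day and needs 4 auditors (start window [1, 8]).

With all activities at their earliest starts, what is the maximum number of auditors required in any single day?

Early-start schedule: Item 1@1, Item 2@1, Item 3@1, Item 4@1, Item 5@1, Item 6@1.
Load per day: day 1: 18, day 2: 12, day 3: 12, day 4: 12, day 5: 0, day 6: 0, day 7: 0, day 8: 0.
Peak is 18.

18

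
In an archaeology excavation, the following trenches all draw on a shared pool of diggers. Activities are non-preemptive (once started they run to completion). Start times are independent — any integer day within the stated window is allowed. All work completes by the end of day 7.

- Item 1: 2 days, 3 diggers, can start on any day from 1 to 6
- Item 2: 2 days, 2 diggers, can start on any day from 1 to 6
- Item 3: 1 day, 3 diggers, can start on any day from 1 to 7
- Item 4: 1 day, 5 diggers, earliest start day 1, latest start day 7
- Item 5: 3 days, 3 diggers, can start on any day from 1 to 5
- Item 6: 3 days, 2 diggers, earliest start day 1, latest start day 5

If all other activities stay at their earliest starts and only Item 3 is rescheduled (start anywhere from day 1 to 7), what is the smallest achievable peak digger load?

15

Item 3@1: d1:18  d2:10  d3:5  d4:0  d5:0  d6:0  d7:0 → peak 18
Item 3@2: d1:15  d2:13  d3:5  d4:0  d5:0  d6:0  d7:0 → peak 15
Item 3@3: d1:15  d2:10  d3:8  d4:0  d5:0  d6:0  d7:0 → peak 15
Item 3@4: d1:15  d2:10  d3:5  d4:3  d5:0  d6:0  d7:0 → peak 15
Item 3@5: d1:15  d2:10  d3:5  d4:0  d5:3  d6:0  d7:0 → peak 15
Item 3@6: d1:15  d2:10  d3:5  d4:0  d5:0  d6:3  d7:0 → peak 15
Item 3@7: d1:15  d2:10  d3:5  d4:0  d5:0  d6:0  d7:3 → peak 15
Best is Item 3@2, peak 15.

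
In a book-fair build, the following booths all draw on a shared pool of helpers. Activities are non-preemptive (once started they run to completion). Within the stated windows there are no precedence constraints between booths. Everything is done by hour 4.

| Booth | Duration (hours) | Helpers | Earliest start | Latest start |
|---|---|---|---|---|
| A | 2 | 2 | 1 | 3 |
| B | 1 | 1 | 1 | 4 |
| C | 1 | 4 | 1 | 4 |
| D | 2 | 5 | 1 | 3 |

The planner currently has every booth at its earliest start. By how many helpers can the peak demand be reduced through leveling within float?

Early-start peak: h1:12  h2:7  h3:0  h4:0 ⇒ 12.
Leveled (A@1, B@1, C@2, D@3): h1:3  h2:6  h3:5  h4:5 ⇒ 6.
Reduction 12 − 6 = 6.

6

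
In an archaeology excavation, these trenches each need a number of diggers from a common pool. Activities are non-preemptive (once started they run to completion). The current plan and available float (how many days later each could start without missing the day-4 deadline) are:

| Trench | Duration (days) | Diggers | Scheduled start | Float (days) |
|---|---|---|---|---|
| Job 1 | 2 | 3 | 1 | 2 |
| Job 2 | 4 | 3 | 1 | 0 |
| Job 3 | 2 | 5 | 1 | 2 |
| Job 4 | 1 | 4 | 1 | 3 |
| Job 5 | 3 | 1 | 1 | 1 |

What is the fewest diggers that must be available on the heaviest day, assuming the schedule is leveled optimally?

10

Early-start (Job 1@1, Job 2@1, Job 3@1, Job 4@1, Job 5@1) gives peak 16: d1:16  d2:12  d3:4  d4:3.
Shift Job 3→3, Job 5→2.
Schedule Job 1@1, Job 2@1, Job 3@3, Job 4@1, Job 5@2: d1:10  d2:7  d3:9  d4:9 — peak 10.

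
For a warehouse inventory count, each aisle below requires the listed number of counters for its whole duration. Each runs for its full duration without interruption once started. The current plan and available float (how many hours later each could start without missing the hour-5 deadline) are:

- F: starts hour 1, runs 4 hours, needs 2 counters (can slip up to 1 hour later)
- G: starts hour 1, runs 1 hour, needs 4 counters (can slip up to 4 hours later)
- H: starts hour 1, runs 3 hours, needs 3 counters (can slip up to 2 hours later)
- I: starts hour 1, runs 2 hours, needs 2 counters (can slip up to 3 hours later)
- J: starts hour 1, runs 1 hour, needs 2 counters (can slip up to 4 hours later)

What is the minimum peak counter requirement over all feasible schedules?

Early-start (F@1, G@1, H@1, I@1, J@1) gives peak 13: h1:13  h2:7  h3:5  h4:2  h5:0.
Shift G→5, I→4, J→4.
Schedule F@1, G@5, H@1, I@4, J@4: h1:5  h2:5  h3:5  h4:6  h5:6 — peak 6.
Total counter-hours = 27 over 5 hours ⇒ peak ≥ ⌈27/5⌉ = 6, so 6 is optimal.

6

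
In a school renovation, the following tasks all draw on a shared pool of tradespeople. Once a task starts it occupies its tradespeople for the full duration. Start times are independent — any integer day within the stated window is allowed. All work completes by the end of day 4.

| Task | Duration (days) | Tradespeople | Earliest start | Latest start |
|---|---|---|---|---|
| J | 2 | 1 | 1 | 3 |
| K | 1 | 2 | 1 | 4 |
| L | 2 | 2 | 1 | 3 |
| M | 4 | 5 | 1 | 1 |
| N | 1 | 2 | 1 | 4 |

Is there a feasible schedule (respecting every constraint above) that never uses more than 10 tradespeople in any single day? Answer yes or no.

Schedule J@1, K@1, L@2, M@1, N@4: d1:8  d2:8  d3:7  d4:7 — peak 8 ≤ 10.

yes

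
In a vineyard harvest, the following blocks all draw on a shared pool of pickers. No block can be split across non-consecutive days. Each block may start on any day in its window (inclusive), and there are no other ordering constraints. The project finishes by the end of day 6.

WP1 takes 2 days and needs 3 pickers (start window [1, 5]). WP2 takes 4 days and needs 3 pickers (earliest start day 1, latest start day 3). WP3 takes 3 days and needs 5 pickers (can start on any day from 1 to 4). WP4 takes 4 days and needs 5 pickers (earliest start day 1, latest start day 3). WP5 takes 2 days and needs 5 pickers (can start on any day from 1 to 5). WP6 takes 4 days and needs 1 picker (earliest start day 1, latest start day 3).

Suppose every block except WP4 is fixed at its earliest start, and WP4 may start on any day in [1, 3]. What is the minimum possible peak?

WP4@1: d1:22  d2:22  d3:14  d4:9  d5:0  d6:0 → peak 22
WP4@2: d1:17  d2:22  d3:14  d4:9  d5:5  d6:0 → peak 22
WP4@3: d1:17  d2:17  d3:14  d4:9  d5:5  d6:5 → peak 17
Best is WP4@3, peak 17.

17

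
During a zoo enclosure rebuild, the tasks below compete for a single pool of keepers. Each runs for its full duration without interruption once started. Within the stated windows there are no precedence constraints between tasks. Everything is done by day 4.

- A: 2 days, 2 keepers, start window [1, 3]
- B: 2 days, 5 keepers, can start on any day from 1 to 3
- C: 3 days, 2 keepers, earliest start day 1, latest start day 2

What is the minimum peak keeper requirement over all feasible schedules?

7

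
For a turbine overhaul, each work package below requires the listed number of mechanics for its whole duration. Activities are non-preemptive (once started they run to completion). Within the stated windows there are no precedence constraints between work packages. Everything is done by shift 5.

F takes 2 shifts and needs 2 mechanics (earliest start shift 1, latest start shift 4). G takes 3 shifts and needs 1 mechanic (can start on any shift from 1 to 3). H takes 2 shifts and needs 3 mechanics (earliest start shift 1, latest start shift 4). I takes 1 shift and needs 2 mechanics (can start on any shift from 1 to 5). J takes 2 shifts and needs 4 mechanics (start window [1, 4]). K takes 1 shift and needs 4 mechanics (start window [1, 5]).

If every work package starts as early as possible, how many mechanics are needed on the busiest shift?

16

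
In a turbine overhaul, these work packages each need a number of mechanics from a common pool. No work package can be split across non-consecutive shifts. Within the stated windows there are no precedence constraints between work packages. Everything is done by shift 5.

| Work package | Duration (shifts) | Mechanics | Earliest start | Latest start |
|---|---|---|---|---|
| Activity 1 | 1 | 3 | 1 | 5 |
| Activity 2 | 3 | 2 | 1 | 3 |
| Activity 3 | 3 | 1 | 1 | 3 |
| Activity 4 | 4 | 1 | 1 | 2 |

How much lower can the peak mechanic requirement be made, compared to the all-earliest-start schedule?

Early-start peak: s1:7  s2:4  s3:4  s4:1  s5:0 ⇒ 7.
Leveled (Activity 1@1, Activity 2@2, Activity 3@1, Activity 4@2): s1:4  s2:4  s3:4  s4:3  s5:1 ⇒ 4.
Reduction 7 − 4 = 3.

3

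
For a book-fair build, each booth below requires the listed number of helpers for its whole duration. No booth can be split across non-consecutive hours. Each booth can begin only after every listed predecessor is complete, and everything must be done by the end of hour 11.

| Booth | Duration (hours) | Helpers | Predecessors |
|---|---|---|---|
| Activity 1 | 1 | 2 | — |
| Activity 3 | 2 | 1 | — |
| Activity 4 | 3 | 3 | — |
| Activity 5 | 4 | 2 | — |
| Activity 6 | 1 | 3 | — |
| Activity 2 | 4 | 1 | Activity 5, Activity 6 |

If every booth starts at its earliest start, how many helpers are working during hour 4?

At early start, hour 4 has: Activity 5.
Demand: 2 = 2.

2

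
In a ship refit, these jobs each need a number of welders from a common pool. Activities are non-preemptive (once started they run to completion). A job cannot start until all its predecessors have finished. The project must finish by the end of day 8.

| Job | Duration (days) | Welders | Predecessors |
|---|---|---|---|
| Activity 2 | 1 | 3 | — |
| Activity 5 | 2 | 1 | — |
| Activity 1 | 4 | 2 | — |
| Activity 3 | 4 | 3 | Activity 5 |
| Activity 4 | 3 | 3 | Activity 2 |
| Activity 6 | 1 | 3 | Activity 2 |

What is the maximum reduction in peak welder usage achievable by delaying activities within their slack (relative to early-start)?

Early-start peak: d1:6  d2:9  d3:8  d4:8  d5:3  d6:3  d7:0  d8:0 ⇒ 9.
Leveled (Activity 2@1, Activity 5@1, Activity 1@1, Activity 3@3, Activity 4@5, Activity 6@2): d1:6  d2:6  d3:5  d4:5  d5:6  d6:6  d7:3  d8:0 ⇒ 6.
Reduction 9 − 6 = 3.

3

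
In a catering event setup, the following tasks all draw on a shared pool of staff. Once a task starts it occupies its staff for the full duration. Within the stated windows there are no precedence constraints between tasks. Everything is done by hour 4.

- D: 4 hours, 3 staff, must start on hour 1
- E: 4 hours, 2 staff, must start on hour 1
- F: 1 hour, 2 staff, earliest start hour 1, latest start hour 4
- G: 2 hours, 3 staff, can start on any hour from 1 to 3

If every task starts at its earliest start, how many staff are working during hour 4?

At early start, hour 4 has: D, E.
Demand: 3 + 2 = 5.

5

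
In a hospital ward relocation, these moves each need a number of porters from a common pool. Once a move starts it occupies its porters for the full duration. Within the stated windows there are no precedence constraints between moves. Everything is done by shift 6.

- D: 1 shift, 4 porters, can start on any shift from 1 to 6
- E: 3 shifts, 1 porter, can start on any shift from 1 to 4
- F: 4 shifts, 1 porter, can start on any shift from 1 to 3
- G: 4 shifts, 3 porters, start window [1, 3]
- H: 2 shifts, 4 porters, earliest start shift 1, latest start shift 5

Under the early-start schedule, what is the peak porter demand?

Early-start schedule: D@1, E@1, F@1, G@1, H@1.
Load per shift: shift 1: 13, shift 2: 9, shift 3: 5, shift 4: 4, shift 5: 0, shift 6: 0.
Peak is 13.

13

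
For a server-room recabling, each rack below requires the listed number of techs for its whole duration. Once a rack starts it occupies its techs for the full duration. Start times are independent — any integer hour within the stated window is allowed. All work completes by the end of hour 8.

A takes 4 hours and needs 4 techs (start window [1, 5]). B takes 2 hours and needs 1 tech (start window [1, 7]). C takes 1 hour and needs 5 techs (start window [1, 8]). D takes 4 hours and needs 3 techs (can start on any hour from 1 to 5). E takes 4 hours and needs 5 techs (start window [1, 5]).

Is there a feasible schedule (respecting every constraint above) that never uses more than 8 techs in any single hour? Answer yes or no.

no

The minimum achievable peak is 9; 8 < 9, so no feasible schedule stays within the cap.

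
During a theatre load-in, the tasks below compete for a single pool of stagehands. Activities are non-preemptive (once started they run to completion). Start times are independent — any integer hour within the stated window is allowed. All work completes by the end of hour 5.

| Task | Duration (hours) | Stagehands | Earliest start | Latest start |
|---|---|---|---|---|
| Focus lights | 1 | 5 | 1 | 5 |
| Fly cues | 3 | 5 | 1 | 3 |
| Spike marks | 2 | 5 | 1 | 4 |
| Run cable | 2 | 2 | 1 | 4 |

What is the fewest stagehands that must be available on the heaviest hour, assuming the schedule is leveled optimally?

Early-start (Focus lights@1, Fly cues@1, Spike marks@1, Run cable@1) gives peak 17: h1:17  h2:12  h3:5  h4:0  h5:0.
Shift Spike marks→2, Run cable→4.
Schedule Focus lights@1, Fly cues@1, Spike marks@2, Run cable@4: h1:10  h2:10  h3:10  h4:2  h5:2 — peak 10.

10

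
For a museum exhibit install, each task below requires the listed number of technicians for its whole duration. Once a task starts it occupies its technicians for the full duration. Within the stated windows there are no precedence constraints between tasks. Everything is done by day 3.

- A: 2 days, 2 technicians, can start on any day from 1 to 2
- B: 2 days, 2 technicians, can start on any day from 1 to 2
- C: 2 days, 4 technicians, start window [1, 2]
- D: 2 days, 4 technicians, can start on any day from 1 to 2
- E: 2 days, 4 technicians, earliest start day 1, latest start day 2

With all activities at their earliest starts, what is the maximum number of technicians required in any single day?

16

Early-start schedule: A@1, B@1, C@1, D@1, E@1.
Load per day: day 1: 16, day 2: 16, day 3: 0.
Peak is 16.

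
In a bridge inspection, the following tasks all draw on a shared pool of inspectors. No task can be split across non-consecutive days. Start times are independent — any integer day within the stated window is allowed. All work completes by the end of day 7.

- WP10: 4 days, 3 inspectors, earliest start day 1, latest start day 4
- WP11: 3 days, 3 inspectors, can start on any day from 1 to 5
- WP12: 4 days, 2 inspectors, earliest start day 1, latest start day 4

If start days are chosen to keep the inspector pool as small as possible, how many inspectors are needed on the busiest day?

5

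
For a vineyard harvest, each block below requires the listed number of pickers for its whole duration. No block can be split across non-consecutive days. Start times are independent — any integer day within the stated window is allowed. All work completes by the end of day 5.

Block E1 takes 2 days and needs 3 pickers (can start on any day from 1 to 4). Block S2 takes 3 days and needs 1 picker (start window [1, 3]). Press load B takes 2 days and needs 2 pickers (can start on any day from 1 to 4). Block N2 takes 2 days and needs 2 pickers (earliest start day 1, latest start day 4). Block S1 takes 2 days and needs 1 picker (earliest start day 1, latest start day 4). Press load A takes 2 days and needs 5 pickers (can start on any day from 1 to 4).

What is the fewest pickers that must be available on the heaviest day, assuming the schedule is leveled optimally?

Early-start (Block E1@1, Block S2@1, Press load B@1, Block N2@1, Block S1@1, Press load A@1) gives peak 14: d1:14  d2:14  d3:1  d4:0  d5:0.
Shift Block N2→3, Press load A→4.
Schedule Block E1@1, Block S2@1, Press load B@1, Block N2@3, Block S1@1, Press load A@4: d1:7  d2:7  d3:3  d4:7  d5:5 — peak 7.

7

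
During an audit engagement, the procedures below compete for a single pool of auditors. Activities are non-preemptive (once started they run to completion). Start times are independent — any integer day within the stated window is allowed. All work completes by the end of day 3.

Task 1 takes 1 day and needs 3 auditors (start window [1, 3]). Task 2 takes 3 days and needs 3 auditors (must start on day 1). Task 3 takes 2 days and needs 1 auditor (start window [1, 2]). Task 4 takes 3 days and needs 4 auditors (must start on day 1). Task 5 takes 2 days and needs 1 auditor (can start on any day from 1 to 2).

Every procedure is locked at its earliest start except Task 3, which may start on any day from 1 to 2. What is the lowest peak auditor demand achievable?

Task 3@1: d1:12  d2:9  d3:7 → peak 12
Task 3@2: d1:11  d2:9  d3:8 → peak 11
Best is Task 3@2, peak 11.

11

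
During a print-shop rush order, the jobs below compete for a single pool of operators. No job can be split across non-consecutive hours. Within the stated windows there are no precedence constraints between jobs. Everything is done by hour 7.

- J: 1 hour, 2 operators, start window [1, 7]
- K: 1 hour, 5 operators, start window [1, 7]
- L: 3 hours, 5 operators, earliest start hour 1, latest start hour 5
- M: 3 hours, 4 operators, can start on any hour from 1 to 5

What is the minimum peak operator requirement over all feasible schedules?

Early-start (J@1, K@1, L@1, M@1) gives peak 16: h1:16  h2:9  h3:9  h4:0  h5:0  h6:0  h7:0.
Shift K→4, L→5.
Schedule J@1, K@4, L@5, M@1: h1:6  h2:4  h3:4  h4:5  h5:5  h6:5  h7:5 — peak 6.

6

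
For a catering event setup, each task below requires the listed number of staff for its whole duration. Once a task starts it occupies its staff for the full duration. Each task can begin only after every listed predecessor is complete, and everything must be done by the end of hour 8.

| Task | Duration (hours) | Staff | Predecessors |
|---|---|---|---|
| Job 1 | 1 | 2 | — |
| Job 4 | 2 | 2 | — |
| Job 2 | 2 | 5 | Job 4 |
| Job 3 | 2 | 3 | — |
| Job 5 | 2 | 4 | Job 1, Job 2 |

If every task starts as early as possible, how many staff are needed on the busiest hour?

7

Early-start schedule: Job 1@1, Job 4@1, Job 2@3, Job 3@1, Job 5@5.
Load per hour: hour 1: 7, hour 2: 5, hour 3: 5, hour 4: 5, hour 5: 4, hour 6: 4, hour 7: 0, hour 8: 0.
Peak is 7.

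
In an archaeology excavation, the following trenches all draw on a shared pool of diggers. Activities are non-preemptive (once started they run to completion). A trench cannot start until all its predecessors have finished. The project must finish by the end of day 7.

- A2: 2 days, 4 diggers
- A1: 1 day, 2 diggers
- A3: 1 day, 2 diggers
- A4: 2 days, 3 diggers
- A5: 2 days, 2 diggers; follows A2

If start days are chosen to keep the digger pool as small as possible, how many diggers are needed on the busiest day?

4

Early-start (A2@1, A1@1, A3@1, A4@1, A5@3) gives peak 11: d1:11  d2:7  d3:2  d4:2  d5:0  d6:0  d7:0.
Shift A1→3, A3→3, A4→4, A5→6.
Schedule A2@1, A1@3, A3@3, A4@4, A5@6: d1:4  d2:4  d3:4  d4:3  d5:3  d6:2  d7:2 — peak 4.
Total digger-days = 22 over 7 days ⇒ peak ≥ ⌈22/7⌉ = 4, so 4 is optimal.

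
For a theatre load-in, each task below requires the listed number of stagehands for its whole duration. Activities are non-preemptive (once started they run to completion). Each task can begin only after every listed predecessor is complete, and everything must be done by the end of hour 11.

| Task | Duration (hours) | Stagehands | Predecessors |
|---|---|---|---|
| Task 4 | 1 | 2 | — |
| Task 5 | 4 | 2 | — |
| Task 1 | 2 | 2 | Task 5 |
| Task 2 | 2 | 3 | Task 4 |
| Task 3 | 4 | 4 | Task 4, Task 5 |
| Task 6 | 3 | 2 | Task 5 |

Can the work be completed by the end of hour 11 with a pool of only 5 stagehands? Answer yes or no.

Schedule Task 4@1, Task 5@1, Task 1@5, Task 2@2, Task 3@8, Task 6@5: h1:4  h2:5  h3:5  h4:2  h5:4  h6:4  h7:2  h8:4  h9:4  h10:4  h11:4 — peak 5 ≤ 5.

yes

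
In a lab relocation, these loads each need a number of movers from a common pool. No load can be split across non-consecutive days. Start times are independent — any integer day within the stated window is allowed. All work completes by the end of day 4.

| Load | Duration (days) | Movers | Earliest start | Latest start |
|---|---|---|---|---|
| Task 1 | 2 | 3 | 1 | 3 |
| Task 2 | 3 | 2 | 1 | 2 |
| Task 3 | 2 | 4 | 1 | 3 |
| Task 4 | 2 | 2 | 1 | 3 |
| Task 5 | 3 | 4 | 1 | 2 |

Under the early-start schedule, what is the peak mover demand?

15

Early-start schedule: Task 1@1, Task 2@1, Task 3@1, Task 4@1, Task 5@1.
Load per day: day 1: 15, day 2: 15, day 3: 6, day 4: 0.
Peak is 15.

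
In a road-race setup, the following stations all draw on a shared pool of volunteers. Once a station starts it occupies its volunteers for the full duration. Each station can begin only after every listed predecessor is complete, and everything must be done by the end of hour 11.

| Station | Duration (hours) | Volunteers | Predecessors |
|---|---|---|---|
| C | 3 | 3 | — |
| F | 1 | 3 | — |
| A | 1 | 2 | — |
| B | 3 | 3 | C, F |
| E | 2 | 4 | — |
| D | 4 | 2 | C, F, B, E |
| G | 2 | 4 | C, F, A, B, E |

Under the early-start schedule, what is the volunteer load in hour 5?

3

At early start, hour 5 has: B.
Demand: 3 = 3.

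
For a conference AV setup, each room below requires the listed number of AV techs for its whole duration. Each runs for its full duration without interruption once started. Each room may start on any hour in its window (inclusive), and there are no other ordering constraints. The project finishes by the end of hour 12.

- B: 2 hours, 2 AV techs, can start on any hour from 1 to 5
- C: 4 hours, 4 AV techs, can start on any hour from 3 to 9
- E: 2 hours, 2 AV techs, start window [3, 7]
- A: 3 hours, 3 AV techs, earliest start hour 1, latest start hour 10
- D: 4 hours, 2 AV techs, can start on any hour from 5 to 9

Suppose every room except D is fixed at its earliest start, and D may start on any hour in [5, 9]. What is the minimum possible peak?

9

D@5: h1:5  h2:5  h3:9  h4:6  h5:6  h6:6  h7:2  h8:2  h9:0  h10:0  h11:0  h12:0 → peak 9
D@6: h1:5  h2:5  h3:9  h4:6  h5:4  h6:6  h7:2  h8:2  h9:2  h10:0  h11:0  h12:0 → peak 9
D@7: h1:5  h2:5  h3:9  h4:6  h5:4  h6:4  h7:2  h8:2  h9:2  h10:2  h11:0  h12:0 → peak 9
D@8: h1:5  h2:5  h3:9  h4:6  h5:4  h6:4  h7:0  h8:2  h9:2  h10:2  h11:2  h12:0 → peak 9
D@9: h1:5  h2:5  h3:9  h4:6  h5:4  h6:4  h7:0  h8:0  h9:2  h10:2  h11:2  h12:2 → peak 9
Best is D@5, peak 9.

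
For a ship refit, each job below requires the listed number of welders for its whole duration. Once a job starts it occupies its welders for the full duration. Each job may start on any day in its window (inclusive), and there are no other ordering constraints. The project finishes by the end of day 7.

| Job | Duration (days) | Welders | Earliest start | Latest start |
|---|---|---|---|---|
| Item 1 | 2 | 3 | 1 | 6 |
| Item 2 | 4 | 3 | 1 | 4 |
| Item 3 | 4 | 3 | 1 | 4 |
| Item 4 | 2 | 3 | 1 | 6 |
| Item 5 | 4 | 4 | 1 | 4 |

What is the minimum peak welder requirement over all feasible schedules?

Early-start (Item 1@1, Item 2@1, Item 3@1, Item 4@1, Item 5@1) gives peak 16: d1:16  d2:16  d3:10  d4:10  d5:0  d6:0  d7:0.
Shift Item 4→5, Item 5→3.
Schedule Item 1@1, Item 2@1, Item 3@1, Item 4@5, Item 5@3: d1:9  d2:9  d3:10  d4:10  d5:7  d6:7  d7:0 — peak 10.

10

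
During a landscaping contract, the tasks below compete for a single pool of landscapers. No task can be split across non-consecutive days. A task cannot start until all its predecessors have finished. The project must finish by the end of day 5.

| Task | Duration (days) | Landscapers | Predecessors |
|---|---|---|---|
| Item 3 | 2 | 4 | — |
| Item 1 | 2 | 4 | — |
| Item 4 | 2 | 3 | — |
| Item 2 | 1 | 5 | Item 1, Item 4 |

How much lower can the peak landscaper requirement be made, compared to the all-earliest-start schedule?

4

Early-start peak: d1:11  d2:11  d3:5  d4:0  d5:0 ⇒ 11.
Leveled (Item 3@1, Item 1@3, Item 4@1, Item 2@5): d1:7  d2:7  d3:4  d4:4  d5:5 ⇒ 7.
Reduction 11 − 7 = 4.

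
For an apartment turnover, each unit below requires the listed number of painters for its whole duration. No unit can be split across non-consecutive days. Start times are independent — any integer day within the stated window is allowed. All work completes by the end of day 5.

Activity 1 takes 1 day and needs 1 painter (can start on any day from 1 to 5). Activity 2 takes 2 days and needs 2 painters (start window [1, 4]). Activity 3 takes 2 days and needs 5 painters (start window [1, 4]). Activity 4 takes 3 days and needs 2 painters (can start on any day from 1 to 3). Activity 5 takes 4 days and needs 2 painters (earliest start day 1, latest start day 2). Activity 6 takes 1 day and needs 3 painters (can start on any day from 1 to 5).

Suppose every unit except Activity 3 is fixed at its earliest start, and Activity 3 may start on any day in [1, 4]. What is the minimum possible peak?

10

Activity 3@1: d1:15  d2:11  d3:4  d4:2  d5:0 → peak 15
Activity 3@2: d1:10  d2:11  d3:9  d4:2  d5:0 → peak 11
Activity 3@3: d1:10  d2:6  d3:9  d4:7  d5:0 → peak 10
Activity 3@4: d1:10  d2:6  d3:4  d4:7  d5:5 → peak 10
Best is Activity 3@3, peak 10.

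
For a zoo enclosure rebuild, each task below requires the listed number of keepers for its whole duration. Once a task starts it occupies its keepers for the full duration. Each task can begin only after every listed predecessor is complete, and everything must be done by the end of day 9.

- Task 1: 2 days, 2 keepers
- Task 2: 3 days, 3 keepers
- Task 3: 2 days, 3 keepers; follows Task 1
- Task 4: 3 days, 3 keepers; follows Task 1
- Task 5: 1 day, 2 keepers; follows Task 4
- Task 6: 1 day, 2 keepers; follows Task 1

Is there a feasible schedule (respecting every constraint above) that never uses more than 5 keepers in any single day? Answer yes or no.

yes

Schedule Task 1@1, Task 2@1, Task 3@4, Task 4@6, Task 5@9, Task 6@3: d1:5  d2:5  d3:5  d4:3  d5:3  d6:3  d7:3  d8:3  d9:2 — peak 5 ≤ 5.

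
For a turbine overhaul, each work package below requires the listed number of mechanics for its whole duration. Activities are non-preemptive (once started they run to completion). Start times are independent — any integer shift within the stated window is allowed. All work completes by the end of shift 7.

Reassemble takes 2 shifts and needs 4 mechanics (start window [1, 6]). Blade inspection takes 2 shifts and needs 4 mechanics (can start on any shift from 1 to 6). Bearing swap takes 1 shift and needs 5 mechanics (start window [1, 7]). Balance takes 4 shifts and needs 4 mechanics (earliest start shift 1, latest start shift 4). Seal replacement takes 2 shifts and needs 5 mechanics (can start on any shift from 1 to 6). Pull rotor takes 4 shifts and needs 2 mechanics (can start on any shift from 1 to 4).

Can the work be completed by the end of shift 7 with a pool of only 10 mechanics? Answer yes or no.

yes

Schedule Reassemble@1, Blade inspection@1, Bearing swap@3, Balance@4, Seal replacement@5, Pull rotor@1: s1:10  s2:10  s3:7  s4:6  s5:9  s6:9  s7:4 — peak 10 ≤ 10.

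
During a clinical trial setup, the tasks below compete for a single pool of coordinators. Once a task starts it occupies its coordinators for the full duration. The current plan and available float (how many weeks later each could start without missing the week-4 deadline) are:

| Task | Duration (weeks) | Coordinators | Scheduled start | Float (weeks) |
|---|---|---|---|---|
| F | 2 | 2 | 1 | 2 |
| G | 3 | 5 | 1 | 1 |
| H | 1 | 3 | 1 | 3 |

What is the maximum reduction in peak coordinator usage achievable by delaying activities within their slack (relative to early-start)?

3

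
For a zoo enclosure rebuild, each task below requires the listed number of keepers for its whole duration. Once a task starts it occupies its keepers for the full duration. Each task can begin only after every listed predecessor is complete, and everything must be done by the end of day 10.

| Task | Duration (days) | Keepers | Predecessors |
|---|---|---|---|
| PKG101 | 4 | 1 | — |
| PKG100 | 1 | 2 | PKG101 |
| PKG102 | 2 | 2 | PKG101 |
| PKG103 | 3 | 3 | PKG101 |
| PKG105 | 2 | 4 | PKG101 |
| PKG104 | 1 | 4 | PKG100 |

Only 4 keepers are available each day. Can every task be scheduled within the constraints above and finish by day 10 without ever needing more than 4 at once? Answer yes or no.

The minimum achievable peak is 5; 4 < 5, so no feasible schedule stays within the cap.

no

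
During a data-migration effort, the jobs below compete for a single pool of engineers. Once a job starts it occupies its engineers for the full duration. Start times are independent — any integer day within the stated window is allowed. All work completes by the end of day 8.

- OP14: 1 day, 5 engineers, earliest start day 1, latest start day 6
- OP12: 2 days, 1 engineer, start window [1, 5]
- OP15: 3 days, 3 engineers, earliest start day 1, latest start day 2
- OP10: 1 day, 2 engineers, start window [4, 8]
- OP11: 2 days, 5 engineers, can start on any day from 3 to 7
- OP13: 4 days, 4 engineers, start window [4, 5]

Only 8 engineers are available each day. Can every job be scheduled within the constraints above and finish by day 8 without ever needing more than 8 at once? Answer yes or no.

Schedule OP14@1, OP12@1, OP15@2, OP10@5, OP11@3, OP13@5: d1:6  d2:4  d3:8  d4:8  d5:6  d6:4  d7:4  d8:4 — peak 8 ≤ 8.

yes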